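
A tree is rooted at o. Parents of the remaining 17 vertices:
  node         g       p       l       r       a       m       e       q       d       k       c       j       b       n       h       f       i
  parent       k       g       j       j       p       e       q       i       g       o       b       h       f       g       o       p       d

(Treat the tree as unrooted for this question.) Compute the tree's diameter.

10

Starting from m, a farthest node is l at distance 10.
One longest path: m – e – q – i – d – g – k – o – h – j – l.
So the diameter is 10.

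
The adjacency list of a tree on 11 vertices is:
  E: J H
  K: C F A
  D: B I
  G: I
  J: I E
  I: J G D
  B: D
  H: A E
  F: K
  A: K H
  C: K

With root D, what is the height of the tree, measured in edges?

F sits deepest: D → I → J → E → H → A → K → F — 7 edges from the root.

7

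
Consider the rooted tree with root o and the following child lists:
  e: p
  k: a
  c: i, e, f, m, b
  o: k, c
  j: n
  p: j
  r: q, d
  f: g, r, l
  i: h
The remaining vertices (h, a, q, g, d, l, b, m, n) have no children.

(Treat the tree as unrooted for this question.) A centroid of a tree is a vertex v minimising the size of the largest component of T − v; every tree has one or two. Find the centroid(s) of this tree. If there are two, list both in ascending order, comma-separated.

c

Delete c: the remaining components have sizes 6, 4, 3, 2, 1, 1. Max 6 ≤ 9, so c is a centroid.
Every other node leaves some component of size > 9, so the centroid is unique.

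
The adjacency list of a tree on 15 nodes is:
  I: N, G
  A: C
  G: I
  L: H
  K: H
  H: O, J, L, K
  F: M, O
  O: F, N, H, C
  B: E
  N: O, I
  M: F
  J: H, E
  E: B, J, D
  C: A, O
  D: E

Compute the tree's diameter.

7

BFS from B reaches G last, at distance 7; BFS from G confirms no node is farther.
Path: B–E–J–H–O–N–I–G.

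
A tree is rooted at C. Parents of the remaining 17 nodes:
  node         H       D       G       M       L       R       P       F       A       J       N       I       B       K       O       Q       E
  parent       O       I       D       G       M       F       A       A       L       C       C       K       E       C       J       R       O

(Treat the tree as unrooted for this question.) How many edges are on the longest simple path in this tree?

14

BFS from B reaches Q last, at distance 14; BFS from Q confirms no node is farther.
Path: B–E–O–J–C–K–I–D–G–M–L–A–F–R–Q.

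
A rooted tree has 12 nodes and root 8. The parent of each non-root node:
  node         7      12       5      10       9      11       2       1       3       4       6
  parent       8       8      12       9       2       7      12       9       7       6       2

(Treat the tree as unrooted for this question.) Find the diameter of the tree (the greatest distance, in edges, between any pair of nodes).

Starting from 4, a farthest node is 3 at distance 6.
One longest path: 4 – 6 – 2 – 12 – 8 – 7 – 3.
So the diameter is 6.

6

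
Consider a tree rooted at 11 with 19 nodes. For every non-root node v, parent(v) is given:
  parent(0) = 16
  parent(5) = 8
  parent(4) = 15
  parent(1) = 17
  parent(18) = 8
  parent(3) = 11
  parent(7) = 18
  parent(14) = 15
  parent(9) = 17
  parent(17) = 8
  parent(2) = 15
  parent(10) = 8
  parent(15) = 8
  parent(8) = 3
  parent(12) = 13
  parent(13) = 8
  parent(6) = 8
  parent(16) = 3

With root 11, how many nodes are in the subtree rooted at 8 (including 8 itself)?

Descendants of 8 (including itself): 8, 18, 17, 6, 13, 15, 5, 10, 7, 1, 9, 12, 2, 4, 14. That's 15.

15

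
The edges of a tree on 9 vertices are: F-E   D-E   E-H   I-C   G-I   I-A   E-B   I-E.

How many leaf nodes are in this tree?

The leaves are A, B, C, D, F, G, H.
That is 7 leaves.

7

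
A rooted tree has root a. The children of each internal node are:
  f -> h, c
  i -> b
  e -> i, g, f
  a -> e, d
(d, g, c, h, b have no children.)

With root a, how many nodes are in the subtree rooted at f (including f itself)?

The subtree rooted at f contains: f, h, c — 3 nodes.

3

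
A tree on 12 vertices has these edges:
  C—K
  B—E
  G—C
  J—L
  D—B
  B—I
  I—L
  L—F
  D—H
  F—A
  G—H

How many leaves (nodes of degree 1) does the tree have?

4

The leaves are A, E, J, K.
That is 4 leaves.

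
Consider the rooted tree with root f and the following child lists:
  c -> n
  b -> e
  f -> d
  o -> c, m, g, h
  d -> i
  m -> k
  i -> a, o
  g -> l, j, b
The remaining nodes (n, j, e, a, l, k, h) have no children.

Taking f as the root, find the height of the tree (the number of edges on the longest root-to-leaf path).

6

The longest root-to-leaf path is f-d-i-o-g-b-e (6 edges).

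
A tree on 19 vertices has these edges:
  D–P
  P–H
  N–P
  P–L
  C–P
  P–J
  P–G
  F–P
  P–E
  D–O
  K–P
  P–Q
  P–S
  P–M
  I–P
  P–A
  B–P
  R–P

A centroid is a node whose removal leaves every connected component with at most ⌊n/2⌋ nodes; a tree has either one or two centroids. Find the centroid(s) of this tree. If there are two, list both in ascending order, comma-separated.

Delete P: the remaining components have sizes 2, 1, 1, 1, 1, 1, 1, 1, 1, 1, 1, 1, 1, 1, 1, 1, 1. Max 2 ≤ 9, so P is a centroid.
No neighbour of P does as well, so P is the unique centroid.

P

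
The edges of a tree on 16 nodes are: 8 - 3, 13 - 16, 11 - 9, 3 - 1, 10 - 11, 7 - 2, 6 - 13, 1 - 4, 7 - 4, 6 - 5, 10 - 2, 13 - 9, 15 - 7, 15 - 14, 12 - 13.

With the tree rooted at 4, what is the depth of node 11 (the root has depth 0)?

4

4–7–2–10–11 — 4 edges.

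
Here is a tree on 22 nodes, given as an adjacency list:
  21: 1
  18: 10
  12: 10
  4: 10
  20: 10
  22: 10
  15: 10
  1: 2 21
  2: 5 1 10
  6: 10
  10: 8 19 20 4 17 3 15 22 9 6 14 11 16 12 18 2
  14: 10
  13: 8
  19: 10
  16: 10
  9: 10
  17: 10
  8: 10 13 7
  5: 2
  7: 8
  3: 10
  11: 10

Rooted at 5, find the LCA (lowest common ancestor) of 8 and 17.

8's ancestor chain is 8, 10, 2, 5 and 17's is 17, 10, 2, 5; they first meet at 10.

10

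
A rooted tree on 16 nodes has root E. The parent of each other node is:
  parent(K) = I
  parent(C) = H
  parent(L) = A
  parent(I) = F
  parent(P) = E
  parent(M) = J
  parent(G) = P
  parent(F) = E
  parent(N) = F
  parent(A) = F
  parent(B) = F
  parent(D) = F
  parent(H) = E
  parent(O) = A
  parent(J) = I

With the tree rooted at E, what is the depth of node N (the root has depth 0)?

Path from E to N: E–F–N, which has 2 edges.

2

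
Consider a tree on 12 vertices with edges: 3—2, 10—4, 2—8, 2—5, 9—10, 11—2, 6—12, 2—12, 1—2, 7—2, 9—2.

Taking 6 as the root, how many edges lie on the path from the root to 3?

3

6 → 12 → 2 → 3 — 3 edges.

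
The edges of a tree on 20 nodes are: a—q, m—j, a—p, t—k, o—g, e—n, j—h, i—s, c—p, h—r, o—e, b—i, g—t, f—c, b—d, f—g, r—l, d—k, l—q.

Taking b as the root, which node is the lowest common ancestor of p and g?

Ancestors of p (toward the root): p, c, f, g, t, k, d, b.
Ancestors of g: g, t, k, d, b.
The deepest node appearing in both lists is g.

g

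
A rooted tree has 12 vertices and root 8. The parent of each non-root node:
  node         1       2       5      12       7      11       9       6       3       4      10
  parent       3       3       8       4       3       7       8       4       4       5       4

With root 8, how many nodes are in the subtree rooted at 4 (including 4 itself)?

9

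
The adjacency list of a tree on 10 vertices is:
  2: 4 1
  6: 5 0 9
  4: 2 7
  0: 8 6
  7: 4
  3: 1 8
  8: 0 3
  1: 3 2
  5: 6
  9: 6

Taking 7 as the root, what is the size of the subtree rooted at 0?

Descendants of 0 (including itself): 0, 6, 5, 9. That's 4.

4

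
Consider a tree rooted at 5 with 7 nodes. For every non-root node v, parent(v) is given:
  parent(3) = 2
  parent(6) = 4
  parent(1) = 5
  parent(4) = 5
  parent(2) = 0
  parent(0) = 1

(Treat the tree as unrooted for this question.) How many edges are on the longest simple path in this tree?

6

BFS from 6 reaches 3 last, at distance 6; BFS from 3 confirms no node is farther.
Path: 6–4–5–1–0–2–3.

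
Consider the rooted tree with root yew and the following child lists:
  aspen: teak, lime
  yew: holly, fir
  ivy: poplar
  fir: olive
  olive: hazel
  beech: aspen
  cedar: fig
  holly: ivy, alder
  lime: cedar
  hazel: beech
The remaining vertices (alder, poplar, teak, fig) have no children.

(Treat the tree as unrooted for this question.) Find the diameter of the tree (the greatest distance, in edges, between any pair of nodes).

BFS from fig reaches poplar last, at distance 11; BFS from poplar confirms no node is farther.
Path: fig - cedar - lime - aspen - beech - hazel - olive - fir - yew - holly - ivy - poplar.

11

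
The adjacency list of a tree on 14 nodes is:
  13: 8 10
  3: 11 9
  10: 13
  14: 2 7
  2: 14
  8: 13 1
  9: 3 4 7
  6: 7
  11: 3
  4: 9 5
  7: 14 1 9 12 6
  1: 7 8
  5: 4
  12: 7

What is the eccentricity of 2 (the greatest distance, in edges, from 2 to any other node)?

A farthest node from 2 is 10.
The path 2–14–7–1–8–13–10 has 6 edges.

6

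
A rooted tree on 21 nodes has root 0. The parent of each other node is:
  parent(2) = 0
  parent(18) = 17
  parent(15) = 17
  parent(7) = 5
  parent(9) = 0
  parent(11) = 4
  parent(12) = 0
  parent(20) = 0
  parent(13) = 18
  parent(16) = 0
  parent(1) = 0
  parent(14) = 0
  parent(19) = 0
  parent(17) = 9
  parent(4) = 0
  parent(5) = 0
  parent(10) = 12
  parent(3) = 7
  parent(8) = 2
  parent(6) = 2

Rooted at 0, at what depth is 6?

0 – 2 – 6 — 2 edges.

2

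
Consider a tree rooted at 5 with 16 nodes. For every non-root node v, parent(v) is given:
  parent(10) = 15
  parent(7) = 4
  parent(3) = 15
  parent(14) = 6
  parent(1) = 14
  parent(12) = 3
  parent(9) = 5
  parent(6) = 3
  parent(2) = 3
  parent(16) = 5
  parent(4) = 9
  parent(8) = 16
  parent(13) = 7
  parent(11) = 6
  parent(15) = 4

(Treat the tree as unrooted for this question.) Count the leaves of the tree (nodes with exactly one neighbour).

7

Exactly 7 nodes have a single neighbour: 1, 2, 8, 10, 11, 12, 13.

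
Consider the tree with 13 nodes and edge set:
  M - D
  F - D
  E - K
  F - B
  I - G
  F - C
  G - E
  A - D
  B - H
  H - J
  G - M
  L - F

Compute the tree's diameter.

BFS from K reaches J last, at distance 8; BFS from J confirms no node is farther.
Path: K - E - G - M - D - F - B - H - J.

8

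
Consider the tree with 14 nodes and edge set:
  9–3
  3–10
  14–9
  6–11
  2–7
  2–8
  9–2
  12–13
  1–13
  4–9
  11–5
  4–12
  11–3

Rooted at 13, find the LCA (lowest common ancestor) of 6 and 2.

6's ancestor chain is 6, 11, 3, 9, 4, 12, 13 and 2's is 2, 9, 4, 12, 13; they first meet at 9.

9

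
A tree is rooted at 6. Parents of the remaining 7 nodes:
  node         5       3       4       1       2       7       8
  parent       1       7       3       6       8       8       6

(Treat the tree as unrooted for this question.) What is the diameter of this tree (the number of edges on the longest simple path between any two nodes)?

6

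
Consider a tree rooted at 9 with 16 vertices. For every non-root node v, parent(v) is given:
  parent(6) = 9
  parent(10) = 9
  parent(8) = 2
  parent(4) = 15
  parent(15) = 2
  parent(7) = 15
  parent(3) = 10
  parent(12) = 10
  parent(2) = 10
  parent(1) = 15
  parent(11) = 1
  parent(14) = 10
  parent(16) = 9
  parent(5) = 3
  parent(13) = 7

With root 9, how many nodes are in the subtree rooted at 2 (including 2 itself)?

The subtree rooted at 2 contains: 2, 15, 8, 1, 7, 4, 11, 13 — 8 nodes.

8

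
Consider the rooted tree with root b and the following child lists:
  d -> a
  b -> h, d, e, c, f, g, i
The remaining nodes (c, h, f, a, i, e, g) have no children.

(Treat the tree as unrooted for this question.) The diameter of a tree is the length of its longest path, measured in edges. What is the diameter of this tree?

Starting from a, a farthest node is h at distance 3.
One longest path: a-d-b-h.
So the diameter is 3.

3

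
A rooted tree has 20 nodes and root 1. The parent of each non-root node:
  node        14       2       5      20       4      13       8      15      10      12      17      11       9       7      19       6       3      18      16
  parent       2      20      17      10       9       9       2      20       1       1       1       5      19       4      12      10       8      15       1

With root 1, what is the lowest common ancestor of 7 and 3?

1

Path 7→root: 7 4 9 19 12 1; path 3→root: 3 8 2 20 10 1.
First common node: 1.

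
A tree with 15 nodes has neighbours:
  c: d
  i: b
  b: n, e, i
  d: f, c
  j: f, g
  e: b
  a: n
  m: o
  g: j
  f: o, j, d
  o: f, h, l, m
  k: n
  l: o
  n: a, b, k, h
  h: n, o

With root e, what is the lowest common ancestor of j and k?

n

j's ancestor chain is j, f, o, h, n, b, e and k's is k, n, b, e; they first meet at n.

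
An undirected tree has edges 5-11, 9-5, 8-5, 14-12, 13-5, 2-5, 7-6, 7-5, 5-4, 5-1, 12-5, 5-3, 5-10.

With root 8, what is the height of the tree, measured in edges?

3

14 sits deepest: 8 → 5 → 12 → 14 — 3 edges from the root.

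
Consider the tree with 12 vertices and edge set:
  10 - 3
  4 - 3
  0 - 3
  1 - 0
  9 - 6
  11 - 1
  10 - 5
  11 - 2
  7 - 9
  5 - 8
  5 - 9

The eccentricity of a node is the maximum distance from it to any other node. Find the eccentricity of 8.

The node farthest from 8 is 2, via 8–5–10–3–0–1–11–2 — 7 edges.

7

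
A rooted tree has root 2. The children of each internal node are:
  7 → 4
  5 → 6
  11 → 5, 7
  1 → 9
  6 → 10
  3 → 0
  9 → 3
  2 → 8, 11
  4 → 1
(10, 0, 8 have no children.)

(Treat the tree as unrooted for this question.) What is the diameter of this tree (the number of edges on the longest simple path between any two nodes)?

BFS from 0 reaches 10 last, at distance 9; BFS from 10 confirms no node is farther.
Path: 0-3-9-1-4-7-11-5-6-10.

9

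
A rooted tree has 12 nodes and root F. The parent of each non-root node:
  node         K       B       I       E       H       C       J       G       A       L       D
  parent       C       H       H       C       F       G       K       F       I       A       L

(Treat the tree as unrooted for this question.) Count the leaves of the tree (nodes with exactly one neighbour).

4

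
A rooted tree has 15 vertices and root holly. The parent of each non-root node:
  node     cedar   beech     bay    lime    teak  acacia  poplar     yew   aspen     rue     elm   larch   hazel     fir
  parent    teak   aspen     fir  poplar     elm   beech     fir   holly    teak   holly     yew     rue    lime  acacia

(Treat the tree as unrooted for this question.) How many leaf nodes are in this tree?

4

Exactly 4 nodes have a single neighbour: bay, cedar, hazel, larch.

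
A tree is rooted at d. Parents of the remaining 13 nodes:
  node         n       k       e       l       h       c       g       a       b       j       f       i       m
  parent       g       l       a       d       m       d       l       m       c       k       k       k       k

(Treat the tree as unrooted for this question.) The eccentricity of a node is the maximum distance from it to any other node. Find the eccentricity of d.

5

A farthest node from d is e.
The path d–l–k–m–a–e has 5 edges.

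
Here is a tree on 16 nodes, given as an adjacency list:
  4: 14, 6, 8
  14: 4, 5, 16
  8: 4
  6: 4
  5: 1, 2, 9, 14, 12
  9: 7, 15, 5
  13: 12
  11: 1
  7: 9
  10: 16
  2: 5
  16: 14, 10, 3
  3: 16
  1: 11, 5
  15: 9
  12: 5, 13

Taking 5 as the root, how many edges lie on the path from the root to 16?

5 – 14 – 16 — 2 edges.

2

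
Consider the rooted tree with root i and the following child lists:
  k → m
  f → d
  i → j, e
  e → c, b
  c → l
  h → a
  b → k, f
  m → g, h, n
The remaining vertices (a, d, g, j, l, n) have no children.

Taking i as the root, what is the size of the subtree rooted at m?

5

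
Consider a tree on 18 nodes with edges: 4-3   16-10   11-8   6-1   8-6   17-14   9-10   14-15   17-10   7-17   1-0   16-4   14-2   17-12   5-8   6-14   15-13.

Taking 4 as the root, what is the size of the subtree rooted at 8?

The subtree rooted at 8 contains: 8, 11, 5 — 3 nodes.

3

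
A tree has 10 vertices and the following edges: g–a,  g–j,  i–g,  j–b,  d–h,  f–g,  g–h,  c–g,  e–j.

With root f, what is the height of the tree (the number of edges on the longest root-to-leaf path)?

3

The longest root-to-leaf path is f–g–j–e (3 edges).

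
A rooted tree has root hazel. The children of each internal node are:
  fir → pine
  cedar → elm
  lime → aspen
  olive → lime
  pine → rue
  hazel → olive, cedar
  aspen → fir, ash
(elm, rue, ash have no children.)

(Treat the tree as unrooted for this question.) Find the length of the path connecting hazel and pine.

hazel – olive – lime – aspen – fir – pine: 5 edges.

5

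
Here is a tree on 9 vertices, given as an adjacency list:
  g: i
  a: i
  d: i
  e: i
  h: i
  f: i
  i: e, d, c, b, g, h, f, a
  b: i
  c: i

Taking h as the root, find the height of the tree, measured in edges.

d sits deepest: h-i-d — 2 edges from the root.

2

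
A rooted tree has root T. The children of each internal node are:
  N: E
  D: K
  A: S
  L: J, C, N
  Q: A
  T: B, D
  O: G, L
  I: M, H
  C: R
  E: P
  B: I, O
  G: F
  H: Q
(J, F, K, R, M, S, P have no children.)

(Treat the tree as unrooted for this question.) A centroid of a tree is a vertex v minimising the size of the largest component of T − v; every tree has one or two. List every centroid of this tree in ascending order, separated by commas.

If O is removed the pieces have sizes 10, 7, 2, all ≤ ⌊20/2⌋ = 10.
B is adjacent to O and is also a centroid (the largest component after removing it is likewise 10).

B, O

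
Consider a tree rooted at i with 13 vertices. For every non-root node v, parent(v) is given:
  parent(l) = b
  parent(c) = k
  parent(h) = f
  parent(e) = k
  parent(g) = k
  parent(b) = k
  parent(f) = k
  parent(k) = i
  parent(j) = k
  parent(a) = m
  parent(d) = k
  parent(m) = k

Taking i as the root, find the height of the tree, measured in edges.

3

A deepest node is l, reached by i → k → b → l.
That path has 3 edges, so the height is 3.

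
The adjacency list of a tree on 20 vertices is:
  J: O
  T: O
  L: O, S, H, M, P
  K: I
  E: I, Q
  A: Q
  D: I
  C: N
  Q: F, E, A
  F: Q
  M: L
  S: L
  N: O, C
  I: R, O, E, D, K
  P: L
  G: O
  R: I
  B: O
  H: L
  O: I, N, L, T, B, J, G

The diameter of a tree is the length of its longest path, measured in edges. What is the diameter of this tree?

6

A longest path is A–Q–E–I–O–L–H, with 6 edges.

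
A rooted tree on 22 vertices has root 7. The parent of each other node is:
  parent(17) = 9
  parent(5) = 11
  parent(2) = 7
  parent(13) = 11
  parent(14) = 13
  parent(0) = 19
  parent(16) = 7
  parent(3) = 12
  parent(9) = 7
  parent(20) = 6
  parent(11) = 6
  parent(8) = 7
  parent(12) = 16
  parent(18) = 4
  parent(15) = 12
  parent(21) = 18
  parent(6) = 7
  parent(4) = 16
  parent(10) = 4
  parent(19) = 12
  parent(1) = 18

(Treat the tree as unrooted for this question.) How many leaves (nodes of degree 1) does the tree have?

12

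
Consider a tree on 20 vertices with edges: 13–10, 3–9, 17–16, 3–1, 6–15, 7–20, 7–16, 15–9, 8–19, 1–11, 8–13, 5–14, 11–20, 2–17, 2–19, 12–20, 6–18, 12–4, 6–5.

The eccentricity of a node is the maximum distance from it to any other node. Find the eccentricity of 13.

15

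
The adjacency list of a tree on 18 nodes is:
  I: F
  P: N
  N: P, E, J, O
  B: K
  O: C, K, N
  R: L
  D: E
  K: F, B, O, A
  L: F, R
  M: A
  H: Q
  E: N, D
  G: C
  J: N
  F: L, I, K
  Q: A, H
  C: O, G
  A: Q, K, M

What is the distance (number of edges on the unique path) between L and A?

The path is L – F – K – A, which has 3 edges.

3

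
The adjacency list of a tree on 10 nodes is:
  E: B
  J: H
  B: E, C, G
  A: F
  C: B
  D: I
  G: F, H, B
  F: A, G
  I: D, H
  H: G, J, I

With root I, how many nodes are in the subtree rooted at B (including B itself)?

3

Descendants of B (including itself): B, C, E. That's 3.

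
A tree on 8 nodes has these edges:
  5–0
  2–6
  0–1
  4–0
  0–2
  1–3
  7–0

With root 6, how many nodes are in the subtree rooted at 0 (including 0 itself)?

6

The subtree rooted at 0 contains: 0, 7, 1, 5, 4, 3 — 6 nodes.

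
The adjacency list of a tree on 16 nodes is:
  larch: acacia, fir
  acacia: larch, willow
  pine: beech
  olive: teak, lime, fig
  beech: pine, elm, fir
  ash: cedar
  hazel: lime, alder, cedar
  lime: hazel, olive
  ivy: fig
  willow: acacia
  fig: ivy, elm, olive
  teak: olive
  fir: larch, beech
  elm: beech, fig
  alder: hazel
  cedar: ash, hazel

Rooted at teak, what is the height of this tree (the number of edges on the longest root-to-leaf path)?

8

The longest root-to-leaf path is teak – olive – fig – elm – beech – fir – larch – acacia – willow (8 edges).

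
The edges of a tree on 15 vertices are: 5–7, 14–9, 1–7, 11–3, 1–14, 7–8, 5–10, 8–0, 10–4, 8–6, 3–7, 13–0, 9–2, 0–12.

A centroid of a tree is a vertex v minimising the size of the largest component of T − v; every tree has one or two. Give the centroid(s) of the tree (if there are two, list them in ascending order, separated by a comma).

7

Removing 7 splits the tree into components of sizes 5, 4, 3, 2; the largest is 5 ≤ ⌊15/2⌋ = 7.
Every other node leaves some component of size > 7, so the centroid is unique.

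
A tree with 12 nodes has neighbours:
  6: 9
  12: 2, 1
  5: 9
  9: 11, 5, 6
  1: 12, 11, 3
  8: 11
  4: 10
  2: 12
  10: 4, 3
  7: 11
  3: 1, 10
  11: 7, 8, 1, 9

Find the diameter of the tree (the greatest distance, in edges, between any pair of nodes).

6

A longest path is 6 - 9 - 11 - 1 - 3 - 10 - 4, with 6 edges.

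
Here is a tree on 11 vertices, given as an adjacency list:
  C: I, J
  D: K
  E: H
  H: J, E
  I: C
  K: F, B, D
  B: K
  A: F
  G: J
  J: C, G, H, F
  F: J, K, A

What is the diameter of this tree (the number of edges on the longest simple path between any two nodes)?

A longest path is B – K – F – J – H – E, with 5 edges.

5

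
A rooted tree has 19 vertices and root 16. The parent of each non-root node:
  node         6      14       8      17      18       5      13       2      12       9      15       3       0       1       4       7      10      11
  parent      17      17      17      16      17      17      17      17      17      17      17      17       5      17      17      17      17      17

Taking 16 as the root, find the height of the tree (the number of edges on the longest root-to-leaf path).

3

The longest root-to-leaf path is 16 – 17 – 5 – 0 (3 edges).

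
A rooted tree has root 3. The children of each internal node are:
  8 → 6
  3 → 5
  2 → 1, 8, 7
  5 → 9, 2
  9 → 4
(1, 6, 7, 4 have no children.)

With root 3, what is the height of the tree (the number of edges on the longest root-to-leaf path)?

4

6 sits deepest: 3–5–2–8–6 — 4 edges from the root.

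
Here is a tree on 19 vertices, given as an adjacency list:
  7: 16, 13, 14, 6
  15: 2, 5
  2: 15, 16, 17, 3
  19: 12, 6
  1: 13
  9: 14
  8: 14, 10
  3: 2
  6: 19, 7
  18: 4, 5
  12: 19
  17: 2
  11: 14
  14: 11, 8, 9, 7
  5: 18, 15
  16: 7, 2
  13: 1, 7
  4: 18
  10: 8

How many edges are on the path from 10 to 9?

10 – 8 – 14 – 9: 3 edges.

3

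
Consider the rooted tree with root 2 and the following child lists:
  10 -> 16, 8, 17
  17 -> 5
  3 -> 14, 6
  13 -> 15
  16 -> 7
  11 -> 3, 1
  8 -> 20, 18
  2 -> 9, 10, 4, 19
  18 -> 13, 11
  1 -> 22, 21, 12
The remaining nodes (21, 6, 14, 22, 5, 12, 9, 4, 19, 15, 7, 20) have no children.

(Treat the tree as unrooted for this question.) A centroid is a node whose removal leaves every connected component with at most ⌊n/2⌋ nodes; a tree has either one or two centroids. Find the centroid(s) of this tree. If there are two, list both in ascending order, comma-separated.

Removing 18 splits the tree into components of sizes 11, 8, 2; the largest is 11 ≤ ⌊22/2⌋ = 11.
Its neighbour 8 also leaves a largest component of size 11, so both are centroids.

8, 18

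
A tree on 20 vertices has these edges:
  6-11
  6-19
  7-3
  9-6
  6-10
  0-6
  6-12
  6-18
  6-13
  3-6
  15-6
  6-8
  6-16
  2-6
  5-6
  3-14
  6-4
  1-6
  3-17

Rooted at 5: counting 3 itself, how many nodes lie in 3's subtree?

The subtree rooted at 3 contains: 3, 17, 14, 7 — 4 nodes.

4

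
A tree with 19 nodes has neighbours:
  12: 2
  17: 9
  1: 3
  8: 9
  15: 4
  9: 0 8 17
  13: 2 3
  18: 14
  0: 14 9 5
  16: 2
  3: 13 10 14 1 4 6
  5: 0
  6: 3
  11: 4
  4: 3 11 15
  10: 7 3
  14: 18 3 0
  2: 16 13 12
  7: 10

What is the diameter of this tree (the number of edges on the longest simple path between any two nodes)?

7

BFS from 17 reaches 12 last, at distance 7; BFS from 12 confirms no node is farther.
Path: 17 - 9 - 0 - 14 - 3 - 13 - 2 - 12.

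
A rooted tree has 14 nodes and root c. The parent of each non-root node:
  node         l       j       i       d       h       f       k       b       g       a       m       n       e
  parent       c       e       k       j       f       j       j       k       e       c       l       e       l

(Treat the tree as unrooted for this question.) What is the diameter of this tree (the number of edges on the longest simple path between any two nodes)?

6

BFS from a reaches h last, at distance 6; BFS from h confirms no node is farther.
Path: a – c – l – e – j – f – h.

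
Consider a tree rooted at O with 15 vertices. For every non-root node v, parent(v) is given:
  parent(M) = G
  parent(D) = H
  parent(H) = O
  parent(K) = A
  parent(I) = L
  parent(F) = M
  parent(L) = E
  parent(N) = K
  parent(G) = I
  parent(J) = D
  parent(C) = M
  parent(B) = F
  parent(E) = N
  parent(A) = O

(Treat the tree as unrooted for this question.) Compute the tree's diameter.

Starting from B, a farthest node is J at distance 13.
One longest path: B–F–M–G–I–L–E–N–K–A–O–H–D–J.
So the diameter is 13.

13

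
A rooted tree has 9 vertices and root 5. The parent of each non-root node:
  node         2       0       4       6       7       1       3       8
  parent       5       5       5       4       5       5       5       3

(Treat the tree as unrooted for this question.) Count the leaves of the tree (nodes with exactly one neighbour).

Exactly 6 nodes have a single neighbour: 0, 1, 2, 6, 7, 8.

6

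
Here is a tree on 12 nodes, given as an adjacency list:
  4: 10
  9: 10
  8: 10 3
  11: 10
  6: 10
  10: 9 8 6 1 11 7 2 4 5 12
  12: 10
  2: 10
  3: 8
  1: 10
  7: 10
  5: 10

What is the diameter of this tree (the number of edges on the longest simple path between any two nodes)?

3

BFS from 3 reaches 6 last, at distance 3; BFS from 6 confirms no node is farther.
Path: 3–8–10–6.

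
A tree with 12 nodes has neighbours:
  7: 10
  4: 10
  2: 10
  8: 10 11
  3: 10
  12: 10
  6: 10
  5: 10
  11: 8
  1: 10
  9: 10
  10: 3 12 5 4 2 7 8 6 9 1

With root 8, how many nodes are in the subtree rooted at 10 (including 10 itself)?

The subtree rooted at 10 contains: 10, 2, 7, 3, 5, 1, 9, 6, 12, 4 — 10 nodes.

10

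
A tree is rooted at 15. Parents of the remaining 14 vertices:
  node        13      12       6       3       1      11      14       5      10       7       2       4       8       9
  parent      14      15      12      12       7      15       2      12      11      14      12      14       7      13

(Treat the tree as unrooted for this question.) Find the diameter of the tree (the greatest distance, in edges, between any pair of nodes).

7

BFS from 1 reaches 10 last, at distance 7; BFS from 10 confirms no node is farther.
Path: 1 – 7 – 14 – 2 – 12 – 15 – 11 – 10.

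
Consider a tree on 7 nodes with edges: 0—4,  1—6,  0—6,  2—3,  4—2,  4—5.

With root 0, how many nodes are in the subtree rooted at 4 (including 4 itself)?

4's subtree: {4, 5, 2, 3}, size 4.

4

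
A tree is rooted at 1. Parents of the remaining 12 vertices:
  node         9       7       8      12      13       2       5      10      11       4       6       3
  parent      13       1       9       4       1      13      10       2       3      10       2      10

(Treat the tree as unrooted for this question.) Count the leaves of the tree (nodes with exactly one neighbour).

The leaves are 5, 6, 7, 8, 11, 12.
That is 6 leaves.

6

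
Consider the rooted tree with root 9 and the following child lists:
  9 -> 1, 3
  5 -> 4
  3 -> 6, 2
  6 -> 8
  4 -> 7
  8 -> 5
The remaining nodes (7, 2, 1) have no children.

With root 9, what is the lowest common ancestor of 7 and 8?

Path 7→root: 7 4 5 8 6 3 9; path 8→root: 8 6 3 9.
First common node: 8.

8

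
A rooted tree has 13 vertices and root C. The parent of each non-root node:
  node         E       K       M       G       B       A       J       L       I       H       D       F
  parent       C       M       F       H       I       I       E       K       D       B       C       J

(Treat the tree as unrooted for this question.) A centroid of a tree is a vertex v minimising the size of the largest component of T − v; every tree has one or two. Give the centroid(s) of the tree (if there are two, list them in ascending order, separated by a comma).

If C is removed the pieces have sizes 6, 6, all ≤ ⌊13/2⌋ = 6.
Every other node leaves some component of size > 6, so the centroid is unique.

C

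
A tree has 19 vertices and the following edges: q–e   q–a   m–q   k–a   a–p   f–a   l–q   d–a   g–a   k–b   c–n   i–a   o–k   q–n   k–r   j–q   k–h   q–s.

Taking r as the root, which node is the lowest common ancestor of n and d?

n's ancestor chain is n, q, a, k, r and d's is d, a, k, r; they first meet at a.

a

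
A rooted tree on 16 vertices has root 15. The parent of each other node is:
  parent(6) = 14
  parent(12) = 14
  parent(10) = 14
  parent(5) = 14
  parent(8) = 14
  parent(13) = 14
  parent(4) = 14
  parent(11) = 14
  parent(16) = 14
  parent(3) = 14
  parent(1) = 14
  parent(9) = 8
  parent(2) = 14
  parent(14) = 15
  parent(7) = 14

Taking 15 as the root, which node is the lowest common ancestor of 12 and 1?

12's ancestor chain is 12, 14, 15 and 1's is 1, 14, 15; they first meet at 14.

14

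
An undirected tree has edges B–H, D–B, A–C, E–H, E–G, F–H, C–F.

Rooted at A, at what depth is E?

4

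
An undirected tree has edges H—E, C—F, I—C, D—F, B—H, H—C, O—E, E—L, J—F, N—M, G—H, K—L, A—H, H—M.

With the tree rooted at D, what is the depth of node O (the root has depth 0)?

5

Climbing from O to the root: O – E – H – C – F – D. That's 5 steps.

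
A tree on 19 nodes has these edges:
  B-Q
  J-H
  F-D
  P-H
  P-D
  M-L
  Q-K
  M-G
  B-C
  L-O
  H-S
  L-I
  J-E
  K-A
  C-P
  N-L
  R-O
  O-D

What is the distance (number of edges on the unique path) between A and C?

The path is A – K – Q – B – C, which has 4 edges.

4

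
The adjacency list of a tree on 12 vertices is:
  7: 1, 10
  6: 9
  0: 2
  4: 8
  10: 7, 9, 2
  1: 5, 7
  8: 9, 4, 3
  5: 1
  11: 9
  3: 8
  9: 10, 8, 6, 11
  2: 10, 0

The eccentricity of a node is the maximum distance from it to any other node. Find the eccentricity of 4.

6

Distances from 4 peak at 6, attained at 5.
4-8-9-10-7-1-5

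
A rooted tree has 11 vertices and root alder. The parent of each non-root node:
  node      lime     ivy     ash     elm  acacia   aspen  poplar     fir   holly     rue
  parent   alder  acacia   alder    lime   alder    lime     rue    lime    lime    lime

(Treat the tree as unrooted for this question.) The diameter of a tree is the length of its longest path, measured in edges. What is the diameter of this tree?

5

Starting from ivy, a farthest node is poplar at distance 5.
One longest path: ivy–acacia–alder–lime–rue–poplar.
So the diameter is 5.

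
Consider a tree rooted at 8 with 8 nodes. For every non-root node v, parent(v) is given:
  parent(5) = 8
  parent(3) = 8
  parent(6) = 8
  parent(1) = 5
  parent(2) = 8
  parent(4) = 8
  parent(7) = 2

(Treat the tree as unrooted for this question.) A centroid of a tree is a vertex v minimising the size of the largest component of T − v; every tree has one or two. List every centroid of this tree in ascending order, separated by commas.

8

If 8 is removed the pieces have sizes 2, 2, 1, 1, 1, all ≤ ⌊8/2⌋ = 4.
No neighbour of 8 does as well, so 8 is the unique centroid.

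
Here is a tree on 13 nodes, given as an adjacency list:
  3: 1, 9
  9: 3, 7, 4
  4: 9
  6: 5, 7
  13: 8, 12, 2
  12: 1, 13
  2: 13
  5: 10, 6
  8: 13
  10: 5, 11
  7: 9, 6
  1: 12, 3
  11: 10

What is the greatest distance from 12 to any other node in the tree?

A farthest node from 12 is 11.
The path 12 – 1 – 3 – 9 – 7 – 6 – 5 – 10 – 11 has 8 edges.

8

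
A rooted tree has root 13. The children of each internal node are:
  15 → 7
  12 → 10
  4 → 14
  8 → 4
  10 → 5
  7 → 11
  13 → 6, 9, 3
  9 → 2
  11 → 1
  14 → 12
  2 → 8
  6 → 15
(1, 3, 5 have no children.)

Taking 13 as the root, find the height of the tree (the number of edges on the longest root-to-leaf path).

8

The longest root-to-leaf path is 13 → 9 → 2 → 8 → 4 → 14 → 12 → 10 → 5 (8 edges).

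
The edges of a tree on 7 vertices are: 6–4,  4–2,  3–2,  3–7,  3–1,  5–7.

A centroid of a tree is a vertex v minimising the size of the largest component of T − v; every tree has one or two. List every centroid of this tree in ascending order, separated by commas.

3

Delete 3: the remaining components have sizes 3, 2, 1. Max 3 ≤ 3, so 3 is a centroid.
No neighbour of 3 does as well, so 3 is the unique centroid.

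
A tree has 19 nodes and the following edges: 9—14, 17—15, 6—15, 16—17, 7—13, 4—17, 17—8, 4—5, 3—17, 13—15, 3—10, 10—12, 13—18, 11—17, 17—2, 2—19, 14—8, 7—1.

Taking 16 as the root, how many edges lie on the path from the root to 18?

Path from 16 to 18: 16 → 17 → 15 → 13 → 18, which has 4 edges.

4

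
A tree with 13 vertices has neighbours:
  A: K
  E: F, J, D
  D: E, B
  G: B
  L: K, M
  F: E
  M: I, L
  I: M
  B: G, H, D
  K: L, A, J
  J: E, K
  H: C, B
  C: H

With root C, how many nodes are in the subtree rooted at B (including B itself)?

11

Descendants of B (including itself): B, D, G, E, J, F, K, L, A, M, I. That's 11.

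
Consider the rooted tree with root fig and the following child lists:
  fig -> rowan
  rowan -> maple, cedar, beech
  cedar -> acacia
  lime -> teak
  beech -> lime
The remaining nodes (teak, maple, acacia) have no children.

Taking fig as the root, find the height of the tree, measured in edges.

A deepest node is teak, reached by fig → rowan → beech → lime → teak.
That path has 4 edges, so the height is 4.

4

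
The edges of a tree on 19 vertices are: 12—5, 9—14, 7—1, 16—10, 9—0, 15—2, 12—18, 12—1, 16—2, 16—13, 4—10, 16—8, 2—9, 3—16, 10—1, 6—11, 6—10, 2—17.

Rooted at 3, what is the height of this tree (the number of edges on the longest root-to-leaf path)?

5

5 sits deepest: 3–16–10–1–12–5 — 5 edges from the root.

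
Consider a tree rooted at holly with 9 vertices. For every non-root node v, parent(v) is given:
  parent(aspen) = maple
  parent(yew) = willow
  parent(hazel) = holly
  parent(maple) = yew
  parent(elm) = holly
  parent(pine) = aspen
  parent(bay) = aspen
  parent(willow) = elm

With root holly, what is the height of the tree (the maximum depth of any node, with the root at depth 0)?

bay sits deepest: holly → elm → willow → yew → maple → aspen → bay — 6 edges from the root.

6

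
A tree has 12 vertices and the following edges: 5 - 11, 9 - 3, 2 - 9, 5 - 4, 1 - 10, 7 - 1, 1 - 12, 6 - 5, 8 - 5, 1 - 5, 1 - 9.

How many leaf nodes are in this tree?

The leaves are 2, 3, 4, 6, 7, 8, 10, 11, 12.
That is 9 leaves.

9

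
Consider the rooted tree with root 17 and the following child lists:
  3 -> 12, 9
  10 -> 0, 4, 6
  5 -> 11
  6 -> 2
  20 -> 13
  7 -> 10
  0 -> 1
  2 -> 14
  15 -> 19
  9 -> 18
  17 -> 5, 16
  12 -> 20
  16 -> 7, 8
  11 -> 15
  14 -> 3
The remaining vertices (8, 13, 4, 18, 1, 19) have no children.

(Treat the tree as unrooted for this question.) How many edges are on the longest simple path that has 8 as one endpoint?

10

The node farthest from 8 is 13, via 8–16–7–10–6–2–14–3–12–20–13 — 10 edges.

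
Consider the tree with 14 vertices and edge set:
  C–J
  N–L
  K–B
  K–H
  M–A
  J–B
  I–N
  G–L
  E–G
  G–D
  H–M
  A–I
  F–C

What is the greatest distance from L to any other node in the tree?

10

Distances from L peak at 10, attained at F.
L-N-I-A-M-H-K-B-J-C-F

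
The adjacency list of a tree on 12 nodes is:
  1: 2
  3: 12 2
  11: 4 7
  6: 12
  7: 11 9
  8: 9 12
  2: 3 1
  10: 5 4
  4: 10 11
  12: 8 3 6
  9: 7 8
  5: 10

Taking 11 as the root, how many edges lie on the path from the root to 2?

6

Climbing from 2 to the root: 2 → 3 → 12 → 8 → 9 → 7 → 11. That's 6 steps.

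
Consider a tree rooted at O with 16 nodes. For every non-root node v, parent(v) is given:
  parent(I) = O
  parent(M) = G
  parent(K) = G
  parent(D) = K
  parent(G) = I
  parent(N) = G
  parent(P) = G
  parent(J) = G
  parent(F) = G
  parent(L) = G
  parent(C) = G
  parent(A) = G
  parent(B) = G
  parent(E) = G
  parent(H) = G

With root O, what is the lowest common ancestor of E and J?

G

Path E→root: E G I O; path J→root: J G I O.
First common node: G.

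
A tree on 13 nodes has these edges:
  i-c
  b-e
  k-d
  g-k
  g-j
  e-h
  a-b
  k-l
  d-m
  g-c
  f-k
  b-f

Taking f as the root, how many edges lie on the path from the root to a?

Climbing from a to the root: a – b – f. That's 2 steps.

2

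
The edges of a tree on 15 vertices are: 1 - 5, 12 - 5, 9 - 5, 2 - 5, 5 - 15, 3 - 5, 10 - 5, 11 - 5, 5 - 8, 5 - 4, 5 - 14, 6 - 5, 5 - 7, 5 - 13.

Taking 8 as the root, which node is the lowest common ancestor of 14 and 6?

5

Path 14→root: 14 5 8; path 6→root: 6 5 8.
First common node: 5.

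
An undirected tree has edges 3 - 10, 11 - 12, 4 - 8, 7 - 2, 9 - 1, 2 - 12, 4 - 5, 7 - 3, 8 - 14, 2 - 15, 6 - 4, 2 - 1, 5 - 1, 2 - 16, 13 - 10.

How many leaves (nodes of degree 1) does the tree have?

7

Degree-1 nodes: 6, 9, 11, 13, 14, 15, 16 — 7 of them.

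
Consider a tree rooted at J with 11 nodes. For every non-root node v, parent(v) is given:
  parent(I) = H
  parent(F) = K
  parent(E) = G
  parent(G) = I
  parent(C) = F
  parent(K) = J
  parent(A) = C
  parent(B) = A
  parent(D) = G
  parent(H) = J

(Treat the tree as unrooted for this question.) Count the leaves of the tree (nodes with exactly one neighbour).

3

Exactly 3 nodes have a single neighbour: B, D, E.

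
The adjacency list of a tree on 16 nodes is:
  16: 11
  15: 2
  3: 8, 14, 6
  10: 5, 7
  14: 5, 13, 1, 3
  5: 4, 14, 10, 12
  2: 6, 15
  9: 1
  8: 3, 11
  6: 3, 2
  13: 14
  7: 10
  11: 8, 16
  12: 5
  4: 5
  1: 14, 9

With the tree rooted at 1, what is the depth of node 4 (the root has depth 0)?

Path from 1 to 4: 1–14–5–4, which has 3 edges.

3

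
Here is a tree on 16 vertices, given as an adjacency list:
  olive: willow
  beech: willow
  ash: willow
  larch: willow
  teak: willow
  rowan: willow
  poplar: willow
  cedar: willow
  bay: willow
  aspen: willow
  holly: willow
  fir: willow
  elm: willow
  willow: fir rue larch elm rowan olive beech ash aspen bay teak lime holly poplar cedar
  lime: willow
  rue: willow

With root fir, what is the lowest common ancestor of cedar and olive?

willow

Path cedar→root: cedar willow fir; path olive→root: olive willow fir.
First common node: willow.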